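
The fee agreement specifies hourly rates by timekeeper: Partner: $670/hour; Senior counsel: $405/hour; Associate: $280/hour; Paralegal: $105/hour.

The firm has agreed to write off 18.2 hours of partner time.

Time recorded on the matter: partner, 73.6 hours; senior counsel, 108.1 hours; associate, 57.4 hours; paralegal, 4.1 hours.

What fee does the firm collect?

Partner: 73.6 × $670 = $49,312.00
Senior counsel: 108.1 × $405 = $43,780.50
Associate: 57.4 × $280 = $16,072.00
Paralegal: 4.1 × $105 = $430.50
Subtotal: $109,595.00
Write-off: 18.2 × $670 = $12,194.00
Total: $109,595.00 − $12,194.00 = $97,401.00

$97,401.00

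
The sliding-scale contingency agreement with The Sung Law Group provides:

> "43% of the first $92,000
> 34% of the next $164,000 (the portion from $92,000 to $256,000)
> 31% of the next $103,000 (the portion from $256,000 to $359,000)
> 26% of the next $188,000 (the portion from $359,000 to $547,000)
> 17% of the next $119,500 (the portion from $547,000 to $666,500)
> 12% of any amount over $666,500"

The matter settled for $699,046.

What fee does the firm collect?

First $92,000 at 43% = $39,560.00
Next $164,000 at 34% = $55,760.00
Next $103,000 at 31% = $31,930.00
Next $188,000 at 26% = $48,880.00
Next $119,500 at 17% = $20,315.00
Remaining $32,546 at 12% = $3,905.52
Fee: $39,560.00 + $55,760.00 + $31,930.00 + $48,880.00 + $20,315.00 + $3,905.52 = $200,350.52

$200,350.52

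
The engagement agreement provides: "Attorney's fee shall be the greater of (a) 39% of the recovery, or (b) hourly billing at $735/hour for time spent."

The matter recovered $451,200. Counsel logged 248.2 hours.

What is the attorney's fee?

(a) 39% of $451,200 = $175,968.00
(b) 248.2 × $735 = $182,427.00
The greater is (b): $182,427.00.

$182,427.00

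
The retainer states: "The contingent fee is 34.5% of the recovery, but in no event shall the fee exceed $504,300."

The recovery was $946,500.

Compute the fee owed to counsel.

34.5% of $946,500 = $326,542.50
That is under the $504,300 cap.

$326,542.50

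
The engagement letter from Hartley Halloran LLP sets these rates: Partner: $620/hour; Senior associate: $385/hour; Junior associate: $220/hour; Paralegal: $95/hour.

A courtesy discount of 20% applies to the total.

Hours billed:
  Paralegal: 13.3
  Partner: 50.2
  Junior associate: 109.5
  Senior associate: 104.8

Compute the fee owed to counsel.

$77,460.40

Partner: 50.2 × $620 = $31,124.00
Senior associate: 104.8 × $385 = $40,348.00
Junior associate: 109.5 × $220 = $24,090.00
Paralegal: 13.3 × $95 = $1,263.50
Subtotal: $96,825.50
Less 20% discount: −$19,365.10
Total: $96,825.50 − $19,365.10 = $77,460.40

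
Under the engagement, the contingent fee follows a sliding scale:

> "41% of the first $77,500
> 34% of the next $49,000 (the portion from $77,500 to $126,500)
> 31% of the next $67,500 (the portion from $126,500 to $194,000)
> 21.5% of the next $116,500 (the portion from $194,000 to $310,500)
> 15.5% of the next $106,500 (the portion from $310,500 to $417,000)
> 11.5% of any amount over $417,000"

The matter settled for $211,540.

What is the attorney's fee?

First $77,500 at 41% = $31,775.00
Next $49,000 at 34% = $16,660.00
Next $67,500 at 31% = $20,925.00
Remaining $17,540 at 21.5% = $3,771.10
Fee: $31,775.00 + $16,660.00 + $20,925.00 + $3,771.10 = $73,131.10

$73,131.10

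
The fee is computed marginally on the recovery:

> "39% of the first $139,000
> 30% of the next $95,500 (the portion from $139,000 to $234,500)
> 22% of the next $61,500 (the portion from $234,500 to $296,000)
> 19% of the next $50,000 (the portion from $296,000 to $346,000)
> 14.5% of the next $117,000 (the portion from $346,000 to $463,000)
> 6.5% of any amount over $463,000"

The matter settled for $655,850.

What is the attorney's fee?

$135,390.25

First $139,000 at 39% = $54,210.00
Next $95,500 at 30% = $28,650.00
Next $61,500 at 22% = $13,530.00
Next $50,000 at 19% = $9,500.00
Next $117,000 at 14.5% = $16,965.00
Remaining $192,850 at 6.5% = $12,535.25
Fee: $54,210.00 + $28,650.00 + $13,530.00 + $9,500.00 + $16,965.00 + $12,535.25 = $135,390.25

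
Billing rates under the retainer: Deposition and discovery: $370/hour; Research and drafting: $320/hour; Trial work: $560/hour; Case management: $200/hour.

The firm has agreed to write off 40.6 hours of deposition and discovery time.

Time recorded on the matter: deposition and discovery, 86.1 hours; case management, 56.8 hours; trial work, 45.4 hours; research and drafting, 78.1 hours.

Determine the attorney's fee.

Deposition and discovery: 86.1 × $370 = $31,857.00
Research and drafting: 78.1 × $320 = $24,992.00
Trial work: 45.4 × $560 = $25,424.00
Case management: 56.8 × $200 = $11,360.00
Subtotal: $93,633.00
Write-off: 40.6 × $370 = $15,022.00
Total: $93,633.00 − $15,022.00 = $78,611.00

$78,611.00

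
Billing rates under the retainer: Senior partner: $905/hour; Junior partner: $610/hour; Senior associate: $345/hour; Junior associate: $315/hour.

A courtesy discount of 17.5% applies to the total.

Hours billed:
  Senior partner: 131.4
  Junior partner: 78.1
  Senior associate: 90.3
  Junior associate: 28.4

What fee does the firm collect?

Senior partner: 131.4 × $905 = $118,917.00
Junior partner: 78.1 × $610 = $47,641.00
Senior associate: 90.3 × $345 = $31,153.50
Junior associate: 28.4 × $315 = $8,946.00
Subtotal: $206,657.50
Less 17.5% discount: −$36,165.06
Total: $206,657.50 − $36,165.06 = $170,492.44

$170,492.44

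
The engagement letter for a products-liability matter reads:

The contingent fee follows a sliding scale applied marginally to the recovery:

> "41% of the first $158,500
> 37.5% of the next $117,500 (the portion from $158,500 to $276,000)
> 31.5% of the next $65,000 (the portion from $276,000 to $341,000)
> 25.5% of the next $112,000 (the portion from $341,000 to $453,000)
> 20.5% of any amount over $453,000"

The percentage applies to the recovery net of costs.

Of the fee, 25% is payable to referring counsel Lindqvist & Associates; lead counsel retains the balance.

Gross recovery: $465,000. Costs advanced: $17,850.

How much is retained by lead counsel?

$117,443.06

Fee base (net of costs): $465,000 − $17,850 = $447,150
First $158,500 at 41% = $64,985.00
Next $117,500 at 37.5% = $44,062.50
Next $65,000 at 31.5% = $20,475.00
Remaining $106,150 at 25.5% = $27,068.25
Fee: $64,985.00 + $44,062.50 + $20,475.00 + $27,068.25 = $156,590.75
Referral share: 25% of $156,590.75 = $39,147.69; lead counsel retains $156,590.75 − $39,147.69 = $117,443.06.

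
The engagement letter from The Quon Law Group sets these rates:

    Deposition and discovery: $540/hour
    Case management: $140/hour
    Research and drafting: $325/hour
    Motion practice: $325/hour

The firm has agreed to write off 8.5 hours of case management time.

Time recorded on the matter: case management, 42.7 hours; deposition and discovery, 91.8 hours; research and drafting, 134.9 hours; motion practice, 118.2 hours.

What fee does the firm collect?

$136,617.50

Deposition and discovery: 91.8 × $540 = $49,572.00
Case management: 42.7 × $140 = $5,978.00
Research and drafting: 134.9 × $325 = $43,842.50
Motion practice: 118.2 × $325 = $38,415.00
Subtotal: $137,807.50
Write-off: 8.5 × $140 = $1,190.00
Total: $137,807.50 − $1,190.00 = $136,617.50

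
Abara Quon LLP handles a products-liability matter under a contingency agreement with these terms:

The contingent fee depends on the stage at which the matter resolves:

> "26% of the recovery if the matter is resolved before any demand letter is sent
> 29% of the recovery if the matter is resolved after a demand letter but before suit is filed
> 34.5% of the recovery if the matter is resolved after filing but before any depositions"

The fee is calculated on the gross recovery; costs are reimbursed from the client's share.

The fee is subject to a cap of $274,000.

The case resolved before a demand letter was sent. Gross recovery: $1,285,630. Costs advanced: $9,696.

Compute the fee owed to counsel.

Fee base is the gross recovery, $1,285,630; costs are reimbursed separately.
The matter resolved before a demand letter was sent, so the 26% rate applies.
$1,285,630 × 26% = $334,263.80
$334,263.80 exceeds the $274,000 cap, so the fee is capped at $274,000.00.

$274,000.00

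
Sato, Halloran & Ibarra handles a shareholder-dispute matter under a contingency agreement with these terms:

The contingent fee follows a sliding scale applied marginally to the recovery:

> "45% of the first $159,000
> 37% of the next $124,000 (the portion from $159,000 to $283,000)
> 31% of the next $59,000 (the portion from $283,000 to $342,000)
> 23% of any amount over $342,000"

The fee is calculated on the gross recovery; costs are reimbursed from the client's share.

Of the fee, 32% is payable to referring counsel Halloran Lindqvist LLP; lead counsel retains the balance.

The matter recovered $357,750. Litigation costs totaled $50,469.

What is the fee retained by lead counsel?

$94,752.90

Fee base is the gross recovery, $357,750; costs are reimbursed separately.
First $159,000 at 45% = $71,550.00
Next $124,000 at 37% = $45,880.00
Next $59,000 at 31% = $18,290.00
Remaining $15,750 at 23% = $3,622.50
Fee: $71,550.00 + $45,880.00 + $18,290.00 + $3,622.50 = $139,342.50
Referral share: 32% of $139,342.50 = $44,589.60; lead counsel retains $139,342.50 − $44,589.60 = $94,752.90.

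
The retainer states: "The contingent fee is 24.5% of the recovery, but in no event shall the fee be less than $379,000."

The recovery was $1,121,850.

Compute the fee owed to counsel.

$379,000.00

24.5% of $1,121,850 = $274,853.25
That is below the $379,000 minimum, so the minimum applies.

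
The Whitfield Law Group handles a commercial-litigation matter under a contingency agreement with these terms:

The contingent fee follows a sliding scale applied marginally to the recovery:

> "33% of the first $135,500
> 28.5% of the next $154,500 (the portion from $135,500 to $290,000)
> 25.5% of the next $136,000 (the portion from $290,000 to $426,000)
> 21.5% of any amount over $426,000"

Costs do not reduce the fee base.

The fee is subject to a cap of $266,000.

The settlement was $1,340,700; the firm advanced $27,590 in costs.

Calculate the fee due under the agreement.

Fee base is the gross recovery, $1,340,700; costs are reimbursed separately.
First $135,500 at 33% = $44,715.00
Next $154,500 at 28.5% = $44,032.50
Next $136,000 at 25.5% = $34,680.00
Remaining $914,700 at 21.5% = $196,660.50
Fee: $44,715.00 + $44,032.50 + $34,680.00 + $196,660.50 = $320,088.00
$320,088.00 exceeds the $266,000 cap, so the fee is capped at $266,000.00.

$266,000.00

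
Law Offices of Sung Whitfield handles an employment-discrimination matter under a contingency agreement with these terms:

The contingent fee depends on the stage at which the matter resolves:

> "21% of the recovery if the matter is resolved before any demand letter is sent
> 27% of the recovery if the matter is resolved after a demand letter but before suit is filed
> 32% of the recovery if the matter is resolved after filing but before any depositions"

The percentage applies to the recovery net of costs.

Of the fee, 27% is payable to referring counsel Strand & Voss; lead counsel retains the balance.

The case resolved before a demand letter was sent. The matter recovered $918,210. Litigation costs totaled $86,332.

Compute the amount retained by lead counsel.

$127,526.90

Fee base (net of costs): $918,210 − $86,332 = $831,878
The matter resolved before a demand letter was sent, so the 21% rate applies.
$831,878 × 21% = $174,694.38
Referral share: 27% of $174,694.38 = $47,167.48; lead counsel retains $174,694.38 − $47,167.48 = $127,526.90.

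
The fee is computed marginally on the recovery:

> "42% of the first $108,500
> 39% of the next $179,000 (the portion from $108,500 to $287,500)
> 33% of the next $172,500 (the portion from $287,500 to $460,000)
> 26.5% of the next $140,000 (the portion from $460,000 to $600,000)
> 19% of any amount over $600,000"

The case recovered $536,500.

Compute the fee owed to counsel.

$192,577.50

First $108,500 at 42% = $45,570.00
Next $179,000 at 39% = $69,810.00
Next $172,500 at 33% = $56,925.00
Remaining $76,500 at 26.5% = $20,272.50
Fee: $45,570.00 + $69,810.00 + $56,925.00 + $20,272.50 = $192,577.50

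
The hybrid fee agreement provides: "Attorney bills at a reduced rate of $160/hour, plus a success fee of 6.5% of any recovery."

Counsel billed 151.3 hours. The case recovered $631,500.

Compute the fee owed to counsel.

Hourly: 151.3 × $160 = $24,208.00
Success fee: 6.5% of $631,500 = $41,047.50
Total: $24,208.00 + $41,047.50 = $65,255.50

$65,255.50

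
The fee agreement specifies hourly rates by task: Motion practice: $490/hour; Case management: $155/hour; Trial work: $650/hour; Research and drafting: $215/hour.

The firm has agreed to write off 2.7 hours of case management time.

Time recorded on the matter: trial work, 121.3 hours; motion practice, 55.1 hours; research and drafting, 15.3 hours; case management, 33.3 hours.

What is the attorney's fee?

$113,876.50

Motion practice: 55.1 × $490 = $26,999.00
Case management: 33.3 × $155 = $5,161.50
Trial work: 121.3 × $650 = $78,845.00
Research and drafting: 15.3 × $215 = $3,289.50
Subtotal: $114,295.00
Write-off: 2.7 × $155 = $418.50
Total: $114,295.00 − $418.50 = $113,876.50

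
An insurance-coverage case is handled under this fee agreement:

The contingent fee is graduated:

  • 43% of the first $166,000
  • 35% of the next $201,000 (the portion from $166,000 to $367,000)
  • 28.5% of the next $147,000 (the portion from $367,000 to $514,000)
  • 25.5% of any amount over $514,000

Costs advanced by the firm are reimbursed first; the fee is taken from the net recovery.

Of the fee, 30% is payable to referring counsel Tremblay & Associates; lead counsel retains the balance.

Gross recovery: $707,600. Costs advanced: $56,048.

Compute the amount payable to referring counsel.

Fee base (net of costs): $707,600 − $56,048 = $651,552
First $166,000 at 43% = $71,380.00
Next $201,000 at 35% = $70,350.00
Next $147,000 at 28.5% = $41,895.00
Remaining $137,552 at 25.5% = $35,075.76
Fee: $71,380.00 + $70,350.00 + $41,895.00 + $35,075.76 = $218,700.76
Referral share: 30% of $218,700.76 = $65,610.23; lead counsel retains $218,700.76 − $65,610.23 = $153,090.53.

$65,610.23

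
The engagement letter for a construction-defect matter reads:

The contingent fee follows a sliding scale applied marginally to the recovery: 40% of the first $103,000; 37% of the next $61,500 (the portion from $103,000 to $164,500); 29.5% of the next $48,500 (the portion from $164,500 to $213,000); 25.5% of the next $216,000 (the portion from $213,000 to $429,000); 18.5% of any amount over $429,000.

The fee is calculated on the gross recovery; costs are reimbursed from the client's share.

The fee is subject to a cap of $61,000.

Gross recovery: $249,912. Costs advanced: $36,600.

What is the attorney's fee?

Fee base is the gross recovery, $249,912; costs are reimbursed separately.
First $103,000 at 40% = $41,200.00
Next $61,500 at 37% = $22,755.00
Next $48,500 at 29.5% = $14,307.50
Remaining $36,912 at 25.5% = $9,412.56
Fee: $41,200.00 + $22,755.00 + $14,307.50 + $9,412.56 = $87,675.06
$87,675.06 exceeds the $61,000 cap, so the fee is capped at $61,000.00.

$61,000.00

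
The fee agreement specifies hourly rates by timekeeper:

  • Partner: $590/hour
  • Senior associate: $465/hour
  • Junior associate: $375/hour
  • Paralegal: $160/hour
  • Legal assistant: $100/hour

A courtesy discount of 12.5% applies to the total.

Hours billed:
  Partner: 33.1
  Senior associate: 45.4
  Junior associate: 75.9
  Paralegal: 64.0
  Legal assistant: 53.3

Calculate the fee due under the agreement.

$74,088.44

Partner: 33.1 × $590 = $19,529.00
Senior associate: 45.4 × $465 = $21,111.00
Junior associate: 75.9 × $375 = $28,462.50
Paralegal: 64.0 × $160 = $10,240.00
Legal assistant: 53.3 × $100 = $5,330.00
Subtotal: $84,672.50
Less 12.5% discount: −$10,584.06
Total: $84,672.50 − $10,584.06 = $74,088.44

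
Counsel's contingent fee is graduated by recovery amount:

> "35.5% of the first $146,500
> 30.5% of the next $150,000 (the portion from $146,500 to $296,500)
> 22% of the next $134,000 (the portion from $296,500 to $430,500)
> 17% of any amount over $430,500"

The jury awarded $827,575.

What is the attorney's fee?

$194,740.25

First $146,500 at 35.5% = $52,007.50
Next $150,000 at 30.5% = $45,750.00
Next $134,000 at 22% = $29,480.00
Remaining $397,075 at 17% = $67,502.75
Fee: $52,007.50 + $45,750.00 + $29,480.00 + $67,502.75 = $194,740.25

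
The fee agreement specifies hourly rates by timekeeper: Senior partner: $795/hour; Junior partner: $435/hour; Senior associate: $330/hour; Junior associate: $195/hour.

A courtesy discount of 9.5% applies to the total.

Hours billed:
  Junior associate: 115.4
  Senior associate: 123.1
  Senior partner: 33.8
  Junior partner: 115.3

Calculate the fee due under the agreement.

$126,838.01

Senior partner: 33.8 × $795 = $26,871.00
Junior partner: 115.3 × $435 = $50,155.50
Senior associate: 123.1 × $330 = $40,623.00
Junior associate: 115.4 × $195 = $22,503.00
Subtotal: $140,152.50
Less 9.5% discount: −$13,314.49
Total: $140,152.50 − $13,314.49 = $126,838.01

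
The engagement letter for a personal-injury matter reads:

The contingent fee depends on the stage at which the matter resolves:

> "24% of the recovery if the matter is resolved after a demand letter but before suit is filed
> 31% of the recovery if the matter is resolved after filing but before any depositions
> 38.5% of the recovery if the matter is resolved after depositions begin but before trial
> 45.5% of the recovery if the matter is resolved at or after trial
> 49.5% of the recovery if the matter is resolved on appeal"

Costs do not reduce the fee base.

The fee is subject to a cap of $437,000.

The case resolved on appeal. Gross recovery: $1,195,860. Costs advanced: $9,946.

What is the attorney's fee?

Fee base is the gross recovery, $1,195,860; costs are reimbursed separately.
The matter resolved on appeal, so the 49.5% rate applies.
$1,195,860 × 49.5% = $591,950.70
$591,950.70 exceeds the $437,000 cap, so the fee is capped at $437,000.00.

$437,000.00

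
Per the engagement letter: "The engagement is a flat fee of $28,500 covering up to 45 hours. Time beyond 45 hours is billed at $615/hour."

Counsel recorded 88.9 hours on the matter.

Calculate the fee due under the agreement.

Flat fee: $28,500.00
Excess hours: 88.9 − 45 = 43.9
Overrun: 43.9 × $615 = $26,998.50
Total: $28,500.00 + $26,998.50 = $55,498.50

$55,498.50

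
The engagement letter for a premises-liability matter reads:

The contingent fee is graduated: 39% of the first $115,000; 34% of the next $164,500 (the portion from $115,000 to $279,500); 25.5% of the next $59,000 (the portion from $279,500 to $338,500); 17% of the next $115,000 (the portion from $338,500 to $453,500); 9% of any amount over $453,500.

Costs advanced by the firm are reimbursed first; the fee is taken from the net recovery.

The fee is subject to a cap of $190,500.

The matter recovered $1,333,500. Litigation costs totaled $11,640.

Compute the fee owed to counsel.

$190,500.00

Fee base (net of costs): $1,333,500 − $11,640 = $1,321,860
First $115,000 at 39% = $44,850.00
Next $164,500 at 34% = $55,930.00
Next $59,000 at 25.5% = $15,045.00
Next $115,000 at 17% = $19,550.00
Remaining $868,360 at 9% = $78,152.40
Fee: $44,850.00 + $55,930.00 + $15,045.00 + $19,550.00 + $78,152.40 = $213,527.40
$213,527.40 exceeds the $190,500 cap, so the fee is capped at $190,500.00.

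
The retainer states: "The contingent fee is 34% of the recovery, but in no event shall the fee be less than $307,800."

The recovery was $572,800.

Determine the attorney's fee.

$307,800.00

34% of $572,800 = $194,752.00
That is below the $307,800 minimum, so the minimum applies.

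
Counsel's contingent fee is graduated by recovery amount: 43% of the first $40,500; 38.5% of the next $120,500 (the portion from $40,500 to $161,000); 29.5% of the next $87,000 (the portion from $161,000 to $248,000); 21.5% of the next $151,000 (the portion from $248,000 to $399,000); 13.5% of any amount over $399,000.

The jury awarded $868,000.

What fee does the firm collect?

First $40,500 at 43% = $17,415.00
Next $120,500 at 38.5% = $46,392.50
Next $87,000 at 29.5% = $25,665.00
Next $151,000 at 21.5% = $32,465.00
Remaining $469,000 at 13.5% = $63,315.00
Fee: $17,415.00 + $46,392.50 + $25,665.00 + $32,465.00 + $63,315.00 = $185,252.50

$185,252.50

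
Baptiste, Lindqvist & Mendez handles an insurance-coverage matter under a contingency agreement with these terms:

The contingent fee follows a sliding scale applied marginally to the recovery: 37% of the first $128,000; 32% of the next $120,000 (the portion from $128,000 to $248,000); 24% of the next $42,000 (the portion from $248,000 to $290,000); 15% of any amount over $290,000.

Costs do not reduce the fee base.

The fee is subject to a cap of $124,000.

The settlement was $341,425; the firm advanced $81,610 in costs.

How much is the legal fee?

Fee base is the gross recovery, $341,425; costs are reimbursed separately.
First $128,000 at 37% = $47,360.00
Next $120,000 at 32% = $38,400.00
Next $42,000 at 24% = $10,080.00
Remaining $51,425 at 15% = $7,713.75
Fee: $47,360.00 + $38,400.00 + $10,080.00 + $7,713.75 = $103,553.75
$103,553.75 is under the $124,000 cap.

$103,553.75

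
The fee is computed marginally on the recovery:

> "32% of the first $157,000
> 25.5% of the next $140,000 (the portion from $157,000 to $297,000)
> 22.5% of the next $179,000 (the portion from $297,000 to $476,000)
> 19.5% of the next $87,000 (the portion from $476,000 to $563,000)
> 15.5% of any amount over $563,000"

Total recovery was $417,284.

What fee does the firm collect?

$113,003.90

First $157,000 at 32% = $50,240.00
Next $140,000 at 25.5% = $35,700.00
Remaining $120,284 at 22.5% = $27,063.90
Fee: $50,240.00 + $35,700.00 + $27,063.90 = $113,003.90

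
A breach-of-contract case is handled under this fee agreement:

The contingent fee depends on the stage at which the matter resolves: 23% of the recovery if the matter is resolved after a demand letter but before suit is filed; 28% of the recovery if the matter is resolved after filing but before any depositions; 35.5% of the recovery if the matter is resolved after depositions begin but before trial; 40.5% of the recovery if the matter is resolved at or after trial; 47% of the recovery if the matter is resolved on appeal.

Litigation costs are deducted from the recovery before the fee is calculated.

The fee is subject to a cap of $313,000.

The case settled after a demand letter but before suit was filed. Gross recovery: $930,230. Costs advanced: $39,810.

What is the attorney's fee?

Fee base (net of costs): $930,230 − $39,810 = $890,420
The matter settled after a demand letter but before suit was filed, so the 23% rate applies.
$890,420 × 23% = $204,796.60
$204,796.60 is under the $313,000 cap.

$204,796.60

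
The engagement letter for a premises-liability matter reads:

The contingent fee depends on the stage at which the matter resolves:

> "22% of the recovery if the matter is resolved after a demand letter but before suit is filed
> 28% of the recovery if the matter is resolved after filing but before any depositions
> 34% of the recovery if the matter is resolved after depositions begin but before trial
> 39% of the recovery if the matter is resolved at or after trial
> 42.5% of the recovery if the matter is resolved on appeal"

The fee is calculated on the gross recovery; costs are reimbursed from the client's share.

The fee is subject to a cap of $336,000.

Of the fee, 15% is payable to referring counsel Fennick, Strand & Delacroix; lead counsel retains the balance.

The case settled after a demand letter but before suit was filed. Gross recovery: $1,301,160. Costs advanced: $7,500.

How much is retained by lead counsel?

$243,316.92

Fee base is the gross recovery, $1,301,160; costs are reimbursed separately.
The matter settled after a demand letter but before suit was filed, so the 22% rate applies.
$1,301,160 × 22% = $286,255.20
$286,255.20 is under the $336,000 cap.
Referral share: 15% of $286,255.20 = $42,938.28; lead counsel retains $286,255.20 − $42,938.28 = $243,316.92.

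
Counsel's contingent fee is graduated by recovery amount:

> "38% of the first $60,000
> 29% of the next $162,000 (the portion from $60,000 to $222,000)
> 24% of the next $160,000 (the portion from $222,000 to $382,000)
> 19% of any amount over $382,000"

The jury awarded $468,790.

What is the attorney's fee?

$124,670.10

First $60,000 at 38% = $22,800.00
Next $162,000 at 29% = $46,980.00
Next $160,000 at 24% = $38,400.00
Remaining $86,790 at 19% = $16,490.10
Fee: $22,800.00 + $46,980.00 + $38,400.00 + $16,490.10 = $124,670.10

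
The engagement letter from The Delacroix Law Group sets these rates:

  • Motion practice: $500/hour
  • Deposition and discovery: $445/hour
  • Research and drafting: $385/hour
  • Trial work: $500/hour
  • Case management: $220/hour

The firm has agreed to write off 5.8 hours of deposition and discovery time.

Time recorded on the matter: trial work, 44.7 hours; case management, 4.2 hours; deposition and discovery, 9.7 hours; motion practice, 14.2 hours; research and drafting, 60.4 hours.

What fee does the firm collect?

$55,363.50

Motion practice: 14.2 × $500 = $7,100.00
Deposition and discovery: 9.7 × $445 = $4,316.50
Research and drafting: 60.4 × $385 = $23,254.00
Trial work: 44.7 × $500 = $22,350.00
Case management: 4.2 × $220 = $924.00
Subtotal: $57,944.50
Write-off: 5.8 × $445 = $2,581.00
Total: $57,944.50 − $2,581.00 = $55,363.50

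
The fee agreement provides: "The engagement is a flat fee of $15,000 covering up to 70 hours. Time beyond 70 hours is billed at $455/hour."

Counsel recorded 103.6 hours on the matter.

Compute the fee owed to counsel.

$30,288.00

Flat fee: $15,000.00
Excess hours: 103.6 − 70 = 33.6
Overrun: 33.6 × $455 = $15,288.00
Total: $15,000.00 + $15,288.00 = $30,288.00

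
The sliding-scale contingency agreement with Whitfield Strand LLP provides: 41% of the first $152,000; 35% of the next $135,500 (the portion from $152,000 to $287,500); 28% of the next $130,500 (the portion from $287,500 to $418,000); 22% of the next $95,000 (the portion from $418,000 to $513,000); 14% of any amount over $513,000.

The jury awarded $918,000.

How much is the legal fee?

First $152,000 at 41% = $62,320.00
Next $135,500 at 35% = $47,425.00
Next $130,500 at 28% = $36,540.00
Next $95,000 at 22% = $20,900.00
Remaining $405,000 at 14% = $56,700.00
Fee: $62,320.00 + $47,425.00 + $36,540.00 + $20,900.00 + $56,700.00 = $223,885.00

$223,885.00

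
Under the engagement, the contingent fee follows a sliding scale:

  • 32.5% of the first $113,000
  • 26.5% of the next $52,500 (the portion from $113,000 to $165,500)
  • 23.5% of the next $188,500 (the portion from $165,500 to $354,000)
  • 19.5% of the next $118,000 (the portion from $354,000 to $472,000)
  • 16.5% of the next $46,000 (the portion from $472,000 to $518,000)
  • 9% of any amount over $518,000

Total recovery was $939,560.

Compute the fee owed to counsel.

$163,475.40

First $113,000 at 32.5% = $36,725.00
Next $52,500 at 26.5% = $13,912.50
Next $188,500 at 23.5% = $44,297.50
Next $118,000 at 19.5% = $23,010.00
Next $46,000 at 16.5% = $7,590.00
Remaining $421,560 at 9% = $37,940.40
Fee: $36,725.00 + $13,912.50 + $44,297.50 + $23,010.00 + $7,590.00 + $37,940.40 = $163,475.40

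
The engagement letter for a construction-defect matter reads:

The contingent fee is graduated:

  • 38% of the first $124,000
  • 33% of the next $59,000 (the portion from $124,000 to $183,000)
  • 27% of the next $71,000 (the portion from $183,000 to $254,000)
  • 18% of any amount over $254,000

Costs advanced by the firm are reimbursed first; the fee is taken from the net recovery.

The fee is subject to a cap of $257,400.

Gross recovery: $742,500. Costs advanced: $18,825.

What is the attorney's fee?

Fee base (net of costs): $742,500 − $18,825 = $723,675
First $124,000 at 38% = $47,120.00
Next $59,000 at 33% = $19,470.00
Next $71,000 at 27% = $19,170.00
Remaining $469,675 at 18% = $84,541.50
Fee: $47,120.00 + $19,470.00 + $19,170.00 + $84,541.50 = $170,301.50
$170,301.50 is under the $257,400 cap.

$170,301.50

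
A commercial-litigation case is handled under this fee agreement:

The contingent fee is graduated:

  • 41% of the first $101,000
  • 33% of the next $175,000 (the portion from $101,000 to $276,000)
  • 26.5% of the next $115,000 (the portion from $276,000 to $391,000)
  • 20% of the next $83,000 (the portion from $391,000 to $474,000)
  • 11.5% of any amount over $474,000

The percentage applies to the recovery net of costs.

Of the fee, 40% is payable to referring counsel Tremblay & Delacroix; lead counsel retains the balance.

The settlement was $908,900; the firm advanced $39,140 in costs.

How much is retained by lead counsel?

Fee base (net of costs): $908,900 − $39,140 = $869,760
First $101,000 at 41% = $41,410.00
Next $175,000 at 33% = $57,750.00
Next $115,000 at 26.5% = $30,475.00
Next $83,000 at 20% = $16,600.00
Remaining $395,760 at 11.5% = $45,512.40
Fee: $41,410.00 + $57,750.00 + $30,475.00 + $16,600.00 + $45,512.40 = $191,747.40
Referral share: 40% of $191,747.40 = $76,698.96; lead counsel retains $191,747.40 − $76,698.96 = $115,048.44.

$115,048.44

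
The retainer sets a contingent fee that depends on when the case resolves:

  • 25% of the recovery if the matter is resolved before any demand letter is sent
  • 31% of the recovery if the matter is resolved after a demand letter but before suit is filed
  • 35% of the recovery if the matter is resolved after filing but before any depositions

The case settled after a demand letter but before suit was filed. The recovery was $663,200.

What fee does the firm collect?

The matter settled after a demand letter but before suit was filed, so the 31% rate applies.
$663,200 × 31% = $205,592.00

$205,592.00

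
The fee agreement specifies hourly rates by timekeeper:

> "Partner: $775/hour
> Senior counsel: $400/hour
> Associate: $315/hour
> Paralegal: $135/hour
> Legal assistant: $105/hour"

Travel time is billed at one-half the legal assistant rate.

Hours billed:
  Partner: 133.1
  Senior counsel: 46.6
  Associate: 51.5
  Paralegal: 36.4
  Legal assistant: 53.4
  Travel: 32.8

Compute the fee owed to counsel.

Partner: 133.1 × $775 = $103,152.50
Senior counsel: 46.6 × $400 = $18,640.00
Associate: 51.5 × $315 = $16,222.50
Paralegal: 36.4 × $135 = $4,914.00
Legal assistant: 53.4 × $105 = $5,607.00
Subtotal: $103,152.50 + $18,640.00 + $16,222.50 + $4,914.00 + $5,607.00 = $148,536.00
Travel: 32.8 × ($105 ÷ 2) = 32.8 × $52.50 = $1,722.00
Total: $148,536.00 + $1,722.00 = $150,258.00

$150,258.00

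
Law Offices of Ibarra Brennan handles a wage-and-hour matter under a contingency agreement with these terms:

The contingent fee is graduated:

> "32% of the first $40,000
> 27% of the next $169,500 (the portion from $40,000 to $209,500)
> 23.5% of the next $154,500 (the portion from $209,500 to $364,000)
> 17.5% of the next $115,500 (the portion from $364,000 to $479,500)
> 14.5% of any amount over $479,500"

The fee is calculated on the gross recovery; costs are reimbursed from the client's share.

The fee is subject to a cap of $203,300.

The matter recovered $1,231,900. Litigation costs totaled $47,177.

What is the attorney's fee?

$203,300.00

Fee base is the gross recovery, $1,231,900; costs are reimbursed separately.
First $40,000 at 32% = $12,800.00
Next $169,500 at 27% = $45,765.00
Next $154,500 at 23.5% = $36,307.50
Next $115,500 at 17.5% = $20,212.50
Remaining $752,400 at 14.5% = $109,098.00
Fee: $12,800.00 + $45,765.00 + $36,307.50 + $20,212.50 + $109,098.00 = $224,183.00
$224,183.00 exceeds the $203,300 cap, so the fee is capped at $203,300.00.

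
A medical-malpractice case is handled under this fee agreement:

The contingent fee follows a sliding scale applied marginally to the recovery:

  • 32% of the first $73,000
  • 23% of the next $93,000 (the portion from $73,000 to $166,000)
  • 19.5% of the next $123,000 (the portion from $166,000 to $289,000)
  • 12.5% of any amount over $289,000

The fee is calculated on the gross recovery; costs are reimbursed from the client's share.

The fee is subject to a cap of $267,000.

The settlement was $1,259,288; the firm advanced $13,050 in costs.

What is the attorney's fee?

$190,021.00

Fee base is the gross recovery, $1,259,288; costs are reimbursed separately.
First $73,000 at 32% = $23,360.00
Next $93,000 at 23% = $21,390.00
Next $123,000 at 19.5% = $23,985.00
Remaining $970,288 at 12.5% = $121,286.00
Fee: $23,360.00 + $21,390.00 + $23,985.00 + $121,286.00 = $190,021.00
$190,021.00 is under the $267,000 cap.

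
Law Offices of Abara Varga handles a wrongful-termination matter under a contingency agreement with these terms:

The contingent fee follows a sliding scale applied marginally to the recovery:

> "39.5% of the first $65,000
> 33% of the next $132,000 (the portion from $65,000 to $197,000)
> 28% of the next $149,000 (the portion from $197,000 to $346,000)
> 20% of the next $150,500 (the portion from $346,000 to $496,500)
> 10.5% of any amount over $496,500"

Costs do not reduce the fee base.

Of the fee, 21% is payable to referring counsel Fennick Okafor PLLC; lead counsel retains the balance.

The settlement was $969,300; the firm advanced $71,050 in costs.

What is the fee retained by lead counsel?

Fee base is the gross recovery, $969,300; costs are reimbursed separately.
First $65,000 at 39.5% = $25,675.00
Next $132,000 at 33% = $43,560.00
Next $149,000 at 28% = $41,720.00
Next $150,500 at 20% = $30,100.00
Remaining $472,800 at 10.5% = $49,644.00
Fee: $25,675.00 + $43,560.00 + $41,720.00 + $30,100.00 + $49,644.00 = $190,699.00
Referral share: 21% of $190,699.00 = $40,046.79; lead counsel retains $190,699.00 − $40,046.79 = $150,652.21.

$150,652.21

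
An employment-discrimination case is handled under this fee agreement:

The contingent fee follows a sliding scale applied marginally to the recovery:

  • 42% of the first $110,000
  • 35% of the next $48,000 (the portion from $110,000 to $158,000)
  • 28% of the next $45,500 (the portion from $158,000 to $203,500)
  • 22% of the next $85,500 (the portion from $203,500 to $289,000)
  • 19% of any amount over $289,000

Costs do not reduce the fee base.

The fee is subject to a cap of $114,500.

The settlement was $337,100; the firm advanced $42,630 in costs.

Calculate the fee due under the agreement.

Fee base is the gross recovery, $337,100; costs are reimbursed separately.
First $110,000 at 42% = $46,200.00
Next $48,000 at 35% = $16,800.00
Next $45,500 at 28% = $12,740.00
Next $85,500 at 22% = $18,810.00
Remaining $48,100 at 19% = $9,139.00
Fee: $46,200.00 + $16,800.00 + $12,740.00 + $18,810.00 + $9,139.00 = $103,689.00
$103,689.00 is under the $114,500 cap.

$103,689.00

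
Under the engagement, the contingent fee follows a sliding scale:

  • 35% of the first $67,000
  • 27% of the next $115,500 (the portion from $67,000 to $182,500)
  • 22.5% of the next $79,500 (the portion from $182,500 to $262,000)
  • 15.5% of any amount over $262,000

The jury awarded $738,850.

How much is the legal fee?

First $67,000 at 35% = $23,450.00
Next $115,500 at 27% = $31,185.00
Next $79,500 at 22.5% = $17,887.50
Remaining $476,850 at 15.5% = $73,911.75
Fee: $23,450.00 + $31,185.00 + $17,887.50 + $73,911.75 = $146,434.25

$146,434.25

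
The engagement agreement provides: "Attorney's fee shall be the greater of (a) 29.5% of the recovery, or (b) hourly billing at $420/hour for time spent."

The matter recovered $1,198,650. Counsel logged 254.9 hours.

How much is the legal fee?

(a) 29.5% of $1,198,650 = $353,601.75
(b) 254.9 × $420 = $107,058.00
The greater is (a): $353,601.75.

$353,601.75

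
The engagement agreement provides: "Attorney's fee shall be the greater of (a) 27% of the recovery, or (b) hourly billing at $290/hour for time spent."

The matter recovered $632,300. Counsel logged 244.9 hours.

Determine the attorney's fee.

(a) 27% of $632,300 = $170,721.00
(b) 244.9 × $290 = $71,021.00
The greater is (a): $170,721.00.

$170,721.00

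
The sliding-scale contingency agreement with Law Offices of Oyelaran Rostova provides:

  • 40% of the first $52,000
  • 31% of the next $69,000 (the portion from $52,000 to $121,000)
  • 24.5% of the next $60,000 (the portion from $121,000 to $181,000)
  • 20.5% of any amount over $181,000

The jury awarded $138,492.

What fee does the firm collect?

First $52,000 at 40% = $20,800.00
Next $69,000 at 31% = $21,390.00
Remaining $17,492 at 24.5% = $4,285.54
Fee: $20,800.00 + $21,390.00 + $4,285.54 = $46,475.54

$46,475.54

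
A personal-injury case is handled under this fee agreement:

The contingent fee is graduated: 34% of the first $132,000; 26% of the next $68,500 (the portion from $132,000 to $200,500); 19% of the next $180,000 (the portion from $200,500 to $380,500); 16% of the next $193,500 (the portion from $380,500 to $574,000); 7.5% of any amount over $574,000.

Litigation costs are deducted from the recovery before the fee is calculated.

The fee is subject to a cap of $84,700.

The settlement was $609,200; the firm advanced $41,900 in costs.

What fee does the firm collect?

$84,700.00

Fee base (net of costs): $609,200 − $41,900 = $567,300
First $132,000 at 34% = $44,880.00
Next $68,500 at 26% = $17,810.00
Next $180,000 at 19% = $34,200.00
Remaining $186,800 at 16% = $29,888.00
Fee: $44,880.00 + $17,810.00 + $34,200.00 + $29,888.00 = $126,778.00
$126,778.00 exceeds the $84,700 cap, so the fee is capped at $84,700.00.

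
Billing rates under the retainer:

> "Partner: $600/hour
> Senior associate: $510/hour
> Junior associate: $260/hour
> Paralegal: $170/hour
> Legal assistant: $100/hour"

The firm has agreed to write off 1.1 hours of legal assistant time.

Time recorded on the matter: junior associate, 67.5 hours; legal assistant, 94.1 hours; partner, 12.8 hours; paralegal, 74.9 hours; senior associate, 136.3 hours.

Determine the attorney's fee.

Partner: 12.8 × $600 = $7,680.00
Senior associate: 136.3 × $510 = $69,513.00
Junior associate: 67.5 × $260 = $17,550.00
Paralegal: 74.9 × $170 = $12,733.00
Legal assistant: 94.1 × $100 = $9,410.00
Subtotal: $116,886.00
Write-off: 1.1 × $100 = $110.00
Total: $116,886.00 − $110.00 = $116,776.00

$116,776.00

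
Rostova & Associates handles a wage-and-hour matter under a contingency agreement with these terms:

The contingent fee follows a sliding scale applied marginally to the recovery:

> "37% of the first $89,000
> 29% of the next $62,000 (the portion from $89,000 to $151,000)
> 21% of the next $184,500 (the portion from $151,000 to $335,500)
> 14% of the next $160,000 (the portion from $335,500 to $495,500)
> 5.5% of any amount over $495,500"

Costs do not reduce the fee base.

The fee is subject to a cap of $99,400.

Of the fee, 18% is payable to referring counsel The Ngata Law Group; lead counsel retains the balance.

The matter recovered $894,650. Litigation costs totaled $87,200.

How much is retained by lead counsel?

Fee base is the gross recovery, $894,650; costs are reimbursed separately.
First $89,000 at 37% = $32,930.00
Next $62,000 at 29% = $17,980.00
Next $184,500 at 21% = $38,745.00
Next $160,000 at 14% = $22,400.00
Remaining $399,150 at 5.5% = $21,953.25
Fee: $32,930.00 + $17,980.00 + $38,745.00 + $22,400.00 + $21,953.25 = $134,008.25
$134,008.25 exceeds the $99,400 cap, so the fee is capped at $99,400.00.
Referral share: 18% of $99,400.00 = $17,892.00; lead counsel retains $99,400.00 − $17,892.00 = $81,508.00.

$81,508.00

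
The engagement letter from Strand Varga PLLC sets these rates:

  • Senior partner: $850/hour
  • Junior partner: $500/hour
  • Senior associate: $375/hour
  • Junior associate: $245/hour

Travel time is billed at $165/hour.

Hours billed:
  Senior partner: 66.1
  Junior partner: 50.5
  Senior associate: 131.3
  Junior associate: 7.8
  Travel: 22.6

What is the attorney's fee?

$136,312.50

Senior partner: 66.1 × $850 = $56,185.00
Junior partner: 50.5 × $500 = $25,250.00
Senior associate: 131.3 × $375 = $49,237.50
Junior associate: 7.8 × $245 = $1,911.00
Subtotal: $56,185.00 + $25,250.00 + $49,237.50 + $1,911.00 = $132,583.50
Travel: 22.6 × $165 = $3,729.00
Total: $132,583.50 + $3,729.00 = $136,312.50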